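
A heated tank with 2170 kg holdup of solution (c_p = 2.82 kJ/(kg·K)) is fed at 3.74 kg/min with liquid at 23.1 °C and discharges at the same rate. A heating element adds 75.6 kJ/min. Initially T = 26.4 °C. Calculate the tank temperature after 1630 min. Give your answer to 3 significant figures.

30.0 °C

First-law balance (no shaft work): M c_p dT/dt = ṁ c_p (T_in − T) + 75.6.
Rearrange: dT/dt = (T_ss − T)/τ with τ = M/ṁ = 580.21 min and T_ss = T_in + Q̇/(ṁ c_p) = 30.268 °C.
Solution: T(t) = T_ss + (T₀ − T_ss) e^(−t/τ).
T(1630) = 30.268 + (-3.8681)·e^(−1630/580.21) = 30.268 + (-3.8681)·0.060247 = 30.035 °C.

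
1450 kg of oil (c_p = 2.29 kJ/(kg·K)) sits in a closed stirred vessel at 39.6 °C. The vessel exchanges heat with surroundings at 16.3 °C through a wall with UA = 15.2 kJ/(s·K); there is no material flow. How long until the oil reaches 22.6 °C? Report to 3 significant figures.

286 s

Lumped-capacitance energy balance: M c_p dT/dt = UA(T_amb − T).
τ = M c_p/UA = 218.45 s; T_ss = T_amb = 16.300 °C.
T(t) = T_ss + (T₀ − T_ss)e^(−t/τ); set T = 22.6:
t = −τ ln[(T − T_ss)/(T₀ − T_ss)] = −218.45 · ln(0.27039) = 285.72 s.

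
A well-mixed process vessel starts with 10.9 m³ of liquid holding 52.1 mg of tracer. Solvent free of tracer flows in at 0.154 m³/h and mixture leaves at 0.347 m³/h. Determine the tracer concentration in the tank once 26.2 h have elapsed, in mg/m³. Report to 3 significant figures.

Let m(t) be the amount of tracer. Volume: V(t) = V₀ + (Q_in − Q_out) t = 10.9 − 0.19300 t; V(26.2) = 5.8434 m³.
No tracer enters, so dm/dt = −Q_out · (m/V).
Separate: dm/m = −Q_out dt/V(t) ⇒ ln(m/m₀) = −(Q_out/(Q_in−Q_out)) ln(V/V₀).
m = m₀ (V₀/V)^(Q_out/(Q_in−Q_out)) = 52.1 × (10.9/5.8434)^(-1.7979) = 16.984 mg.
C = m/V = 16.984/5.8434 = 2.9065 mg/m³.

2.91 mg/m³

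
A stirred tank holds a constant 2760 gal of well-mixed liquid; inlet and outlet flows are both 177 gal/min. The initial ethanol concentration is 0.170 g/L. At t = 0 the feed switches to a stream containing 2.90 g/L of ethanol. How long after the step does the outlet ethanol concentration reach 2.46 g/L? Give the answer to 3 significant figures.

28.5 min

Accumulation = in − out for the solute gives V dC/dt = Q(C_in − C), so τ = V/Q = 15.593 min.
C(t) = C_in + (C₀ − C_in) e^(−t/τ). Set C = 2.46 and solve for t:
e^(−t/τ) = (C − C_in)/(C₀ − C_in) = (2.46 − 2.90)/(0.170 − 2.90) = 0.16117
t = −τ ln(…) = 15.593 × 1.8253 = 28.462 min.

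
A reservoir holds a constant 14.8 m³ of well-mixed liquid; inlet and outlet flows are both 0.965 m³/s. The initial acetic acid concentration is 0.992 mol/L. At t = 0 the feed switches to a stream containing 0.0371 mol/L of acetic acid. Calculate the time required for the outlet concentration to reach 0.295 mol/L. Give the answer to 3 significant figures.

20.1 s

Species balance on the tank: V dC/dt = Q(C_in − C), so τ = V/Q = 15.337 s.
C(t) = C_in + (C₀ − C_in) e^(−t/τ). Set C = 0.295 and solve for t:
e^(−t/τ) = (C − C_in)/(C₀ − C_in) = (0.295 − 0.0371)/(0.992 − 0.0371) = 0.27008
t = −τ ln(…) = 15.337 × 1.3090 = 20.076 s.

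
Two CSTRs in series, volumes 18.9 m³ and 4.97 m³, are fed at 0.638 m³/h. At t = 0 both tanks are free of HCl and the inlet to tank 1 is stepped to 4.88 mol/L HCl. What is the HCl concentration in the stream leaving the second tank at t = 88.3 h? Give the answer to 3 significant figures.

4.54 mol/L

Each tank obeys Vᵢ dCᵢ/dt = Q(Cᵢ₋₁ − Cᵢ), so τᵢ = Vᵢ/Q.
τ₁ = 18.9/0.638 = 29.624 h; τ₂ = 4.97/0.638 = 7.7900 h.
Solving the cascade with C₁(0)=C₂(0)=0 gives C₂(t) = C_in[1 − (τ₁ e^(−t/τ₁) − τ₂ e^(−t/τ₂))/(τ₁ − τ₂)].
At t = 88.3: e^(−t/τ₁) = 0.050757, e^(−t/τ₂) = 1.1946e-05.
C₂ = 4.88·[1 − (29.624·0.050757 − 7.7900·1.1946e-05)/(21.834)] = 4.88·0.93114 = 4.5440 mol/L.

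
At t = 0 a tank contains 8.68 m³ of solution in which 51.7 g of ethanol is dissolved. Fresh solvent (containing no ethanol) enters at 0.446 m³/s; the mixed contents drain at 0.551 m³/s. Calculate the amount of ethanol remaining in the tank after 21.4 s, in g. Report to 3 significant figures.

Total volume: dV/dt = Q_in − Q_out = -0.10500 m³/s, so V(t) = 8.68 − 0.10500 t and V(21.4) = 6.4330 m³.
Solute balance: dm/dt = 0 − Q_out C = −Q_out m/V(t).
dm/m = −Q_out dt/(V₀ − 0.10500 t); integrating gives ln(m/m₀) = −(Q_out/(Q_in−Q_out)) ln(V/V₀).
m = m₀ (V₀/V)^(Q_out/(Q_in−Q_out)) = 51.7 × (8.68/6.4330)^(-5.2476) = 10.734 g.

10.7 g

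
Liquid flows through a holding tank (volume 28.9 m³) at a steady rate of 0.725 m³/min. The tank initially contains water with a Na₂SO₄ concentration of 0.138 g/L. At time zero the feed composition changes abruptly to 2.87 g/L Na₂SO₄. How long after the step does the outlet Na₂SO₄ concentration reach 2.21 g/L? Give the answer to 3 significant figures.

Mass balance on the solute (V constant): V dC/dt = Q(C_in − C), so τ = V/Q = 39.862 min.
C(t) = C_in + (C₀ − C_in) e^(−t/τ). Set C = 2.21 and solve for t:
e^(−t/τ) = (C − C_in)/(C₀ − C_in) = (2.21 − 2.87)/(0.138 − 2.87) = 0.24158
t = −τ ln(…) = 39.862 × 1.4205 = 56.626 min.

56.6 min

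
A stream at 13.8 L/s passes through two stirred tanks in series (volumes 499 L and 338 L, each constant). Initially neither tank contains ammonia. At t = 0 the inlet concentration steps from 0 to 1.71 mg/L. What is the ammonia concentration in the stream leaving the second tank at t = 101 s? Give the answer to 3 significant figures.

1.44 mg/L

Each tank obeys Vᵢ dCᵢ/dt = Q(Cᵢ₋₁ − Cᵢ), so τᵢ = Vᵢ/Q.
τ₁ = 499/13.8 = 36.159 s; τ₂ = 338/13.8 = 24.493 s.
Solving the cascade with C₁(0)=C₂(0)=0 gives C₂(t) = C_in[1 − (τ₁ e^(−t/τ₁) − τ₂ e^(−t/τ₂))/(τ₁ − τ₂)].
At t = 101: e^(−t/τ₁) = 0.061226, e^(−t/τ₂) = 0.016185.
C₂ = 1.71·[1 − (36.159·0.061226 − 24.493·0.016185)/(11.667)] = 1.71·0.84422 = 1.4436 mg/L.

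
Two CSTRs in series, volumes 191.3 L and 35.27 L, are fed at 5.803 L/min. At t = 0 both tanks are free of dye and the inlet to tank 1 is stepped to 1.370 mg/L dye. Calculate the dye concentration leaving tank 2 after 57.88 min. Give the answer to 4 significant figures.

1.080 mg/L

Time constants: τᵢ = Vᵢ/Q for each well-mixed tank.
τ₁ = 191.3/5.803 = 32.9657 min; τ₂ = 35.27/5.803 = 6.07789 min.
Tank 1: C₁ = C_in(1 − e^(−t/τ₁)). Tank 2 (τ₁ ≠ τ₂): C₂ = C_in[1 − (τ₁ e^(−t/τ₁) − τ₂ e^(−t/τ₂))/(τ₁ − τ₂)].
At t = 57.88: e^(−t/τ₁) = 0.172775, e^(−t/τ₂) = 7.31469e-05.
C₂ = 1.370·[1 − (32.9657·0.172775 − 6.07789·7.31469e-05)/(26.8878)] = 1.370·0.788186 = 1.07982 mg/L.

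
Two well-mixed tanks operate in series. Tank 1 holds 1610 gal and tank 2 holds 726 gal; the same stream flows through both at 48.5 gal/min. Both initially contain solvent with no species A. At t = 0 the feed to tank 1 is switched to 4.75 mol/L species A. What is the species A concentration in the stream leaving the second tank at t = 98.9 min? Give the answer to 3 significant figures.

Time constants: τᵢ = Vᵢ/Q for each well-mixed tank.
τ₁ = 1610/48.5 = 33.196 min; τ₂ = 726/48.5 = 14.969 min.
Solving the cascade with C₁(0)=C₂(0)=0 gives C₂(t) = C_in[1 − (τ₁ e^(−t/τ₁) − τ₂ e^(−t/τ₂))/(τ₁ − τ₂)].
At t = 98.9: e^(−t/τ₁) = 0.050829, e^(−t/τ₂) = 0.0013509.
C₂ = 4.75·[1 − (33.196·0.050829 − 14.969·0.0013509)/(18.227)] = 4.75·0.90854 = 4.3155 mol/L.

4.32 mol/L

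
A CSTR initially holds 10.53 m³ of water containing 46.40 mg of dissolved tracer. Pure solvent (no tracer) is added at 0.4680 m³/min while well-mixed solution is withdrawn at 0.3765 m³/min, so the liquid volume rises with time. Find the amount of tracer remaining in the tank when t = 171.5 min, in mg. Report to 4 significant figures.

Let m(t) be the amount of tracer. Volume: V(t) = V₀ + (Q_in − Q_out) t = 10.53 + 0.0915000 t; V(171.5) = 26.2223 m³.
Solute balance: dm/dt = 0 − Q_out C = −Q_out m/V(t).
dm/m = −Q_out dt/(V₀ + 0.0915000 t); integrating gives ln(m/m₀) = −(Q_out/(Q_in−Q_out)) ln(V/V₀).
m = m₀ (V₀/V)^(Q_out/(Q_in−Q_out)) = 46.40 × (10.53/26.2223)^(4.11475) = 1.08663 mg.

1.087 mg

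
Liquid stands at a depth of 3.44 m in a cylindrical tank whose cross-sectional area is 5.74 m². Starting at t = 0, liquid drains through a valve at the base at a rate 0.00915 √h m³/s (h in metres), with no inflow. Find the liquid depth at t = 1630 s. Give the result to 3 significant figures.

With no inflow, A dh/dt = −0.00915 √h.
∫ h^(−1/2) dh = −(0.00915/A) ∫ dt, giving 2√h = 2√h₀ − (0.00915/A) t.
√h = √3.44 − 0.00915·1630/(2·5.74) = 1.8547 − 1.2992 = 0.55555.
h = 0.55555² = 0.30864 m.

0.309 m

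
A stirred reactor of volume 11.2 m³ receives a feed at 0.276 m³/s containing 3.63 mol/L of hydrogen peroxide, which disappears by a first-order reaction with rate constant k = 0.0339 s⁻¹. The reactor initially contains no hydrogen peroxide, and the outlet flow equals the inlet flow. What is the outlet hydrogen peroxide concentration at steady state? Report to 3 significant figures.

1.53 mol/L

V dC/dt = Q(C_in − C) − k V C.
At steady state: 0 = Q C_in − (Q + kV) C_ss, so C_ss = Q C_in/(Q + kV).
C_ss = 0.276·3.63/(0.276 + 0.0339·11.2) = 1.0019/0.65568 = 1.5280 mol/L.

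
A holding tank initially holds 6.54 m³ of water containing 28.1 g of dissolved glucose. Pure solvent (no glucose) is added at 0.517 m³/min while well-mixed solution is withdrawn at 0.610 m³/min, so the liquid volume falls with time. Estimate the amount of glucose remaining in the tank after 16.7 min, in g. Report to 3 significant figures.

4.75 g

Total volume: dV/dt = Q_in − Q_out = -0.093000 m³/min, so V(t) = 6.54 − 0.093000 t and V(16.7) = 4.9869 m³.
No glucose enters, so dm/dt = −Q_out · (m/V).
Separate: dm/m = −Q_out dt/V(t) ⇒ ln(m/m₀) = −(Q_out/(Q_in−Q_out)) ln(V/V₀).
m = m₀ (V₀/V)^(Q_out/(Q_in−Q_out)) = 28.1 × (6.54/4.9869)^(-6.5591) = 4.7466 g.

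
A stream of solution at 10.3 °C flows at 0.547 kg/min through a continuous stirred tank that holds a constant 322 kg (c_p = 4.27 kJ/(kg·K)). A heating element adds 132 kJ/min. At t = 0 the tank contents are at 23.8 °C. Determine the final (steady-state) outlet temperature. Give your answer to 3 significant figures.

Unsteady energy balance on the tank contents: M c_p dT/dt = ṁ c_p (T_in − T) + 132.
At steady state dT/dt = 0 ⇒ T_ss = T_in + Q̇/(ṁ c_p) = 10.3 + 132/(0.547·4.27) = 66.814 °C.

66.8 °C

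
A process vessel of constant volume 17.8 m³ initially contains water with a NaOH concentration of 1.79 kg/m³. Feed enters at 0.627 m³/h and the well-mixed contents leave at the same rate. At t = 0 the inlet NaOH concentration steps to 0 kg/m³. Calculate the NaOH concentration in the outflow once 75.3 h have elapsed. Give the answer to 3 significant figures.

Mass balance on the solute (V constant): V dC/dt = Q(C_in − C).
Time constant τ = V/Q = 17.8/0.627 = 28.389 h.
This is linear first-order; C(t) = C_in + (C₀ − C_in) e^(−t/τ).
C(75.3) = 0 + (1.79 − 0)·e^(−75.3/28.389) = 0 + (1.7900)·0.070480 = 0.12616 kg/m³.

0.126 kg/m³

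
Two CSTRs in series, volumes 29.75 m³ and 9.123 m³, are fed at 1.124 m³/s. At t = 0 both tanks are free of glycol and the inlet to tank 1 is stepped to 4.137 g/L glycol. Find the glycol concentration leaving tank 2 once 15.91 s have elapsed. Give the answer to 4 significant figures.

1.124 g/L

Species balance on tank i: dCᵢ/dt = (Cᵢ₋₁ − Cᵢ)/τᵢ with τᵢ = Vᵢ/Q.
τ₁ = 29.75/1.124 = 26.4680 s; τ₂ = 9.123/1.124 = 8.11655 s.
Tank 1: C₁ = C_in(1 − e^(−t/τ₁)). Tank 2 (τ₁ ≠ τ₂): C₂ = C_in[1 − (τ₁ e^(−t/τ₁) − τ₂ e^(−t/τ₂))/(τ₁ − τ₂)].
At t = 15.91: e^(−t/τ₁) = 0.548206, e^(−t/τ₂) = 0.140831.
C₂ = 4.137·[1 − (26.4680·0.548206 − 8.11655·0.140831)/(18.3514)] = 4.137·0.271618 = 1.12368 g/L.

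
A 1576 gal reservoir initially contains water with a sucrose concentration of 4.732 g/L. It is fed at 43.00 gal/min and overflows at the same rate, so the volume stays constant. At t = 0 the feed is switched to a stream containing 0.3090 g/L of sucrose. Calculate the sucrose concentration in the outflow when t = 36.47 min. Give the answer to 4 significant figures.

Accumulation = in − out for the solute gives V dC/dt = Q(C_in − C).
So dC/dt = (C_in − C)/τ with τ = V/Q = 1576/43.00 = 36.6512 min.
Solution: C(t) = C_in + (C₀ − C_in) e^(−t/τ).
C(36.47) = 0.3090 + (4.732 − 0.3090)·e^(−36.47/36.6512) = 0.3090 + (4.42300)·0.369702 = 1.94419 g/L.

1.944 g/L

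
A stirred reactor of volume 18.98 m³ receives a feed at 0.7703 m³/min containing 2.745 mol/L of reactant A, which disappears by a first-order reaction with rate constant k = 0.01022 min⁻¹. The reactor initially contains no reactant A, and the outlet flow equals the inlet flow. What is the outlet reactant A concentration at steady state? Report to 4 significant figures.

Accumulation = in − out − consumed: V dC/dt = Q C_in − Q C − k V C.
Steady state (dC/dt = 0): C_ss = Q C_in/(Q + kV) = C_in/(1 + kV/Q).
C_ss = 0.7703·2.745/(0.7703 + 0.01022·18.98) = 2.11447/0.964276 = 2.19281 mol/L.

2.193 mol/L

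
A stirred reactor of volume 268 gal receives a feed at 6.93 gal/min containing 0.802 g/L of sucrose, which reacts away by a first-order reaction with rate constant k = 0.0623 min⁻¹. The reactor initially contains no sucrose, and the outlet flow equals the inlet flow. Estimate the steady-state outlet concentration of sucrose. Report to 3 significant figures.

Accumulation = in − out − consumed: V dC/dt = Q C_in − Q C − k V C.
Steady state (dC/dt = 0): C_ss = Q C_in/(Q + kV) = C_in/(1 + kV/Q).
C_ss = 6.93·0.802/(6.93 + 0.0623·268) = 5.5579/23.626 = 0.23524 g/L.

0.235 g/L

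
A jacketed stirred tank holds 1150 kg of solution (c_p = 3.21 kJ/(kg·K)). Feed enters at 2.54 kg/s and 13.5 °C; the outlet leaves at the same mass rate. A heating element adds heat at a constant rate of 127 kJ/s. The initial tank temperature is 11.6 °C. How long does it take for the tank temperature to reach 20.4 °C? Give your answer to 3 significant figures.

317 s

Unsteady energy balance on the tank contents: M c_p dT/dt = ṁ c_p (T_in − T) + 127.
τ = M/ṁ = 452.76 s; T_ss = T_in + Q̇/(ṁ c_p) = 29.076 °C.
T(t) = T_ss + (T₀ − T_ss) e^(−t/τ). Set T = 20.4:
e^(−t/τ) = (20.4 − 29.076)/(11.6 − 29.076) = 0.49646
t = −452.76 · ln(0.49646) = 317.04 s.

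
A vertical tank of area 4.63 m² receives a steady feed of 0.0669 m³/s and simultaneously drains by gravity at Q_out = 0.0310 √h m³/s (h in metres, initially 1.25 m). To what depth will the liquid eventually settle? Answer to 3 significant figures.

4.66 m

A dh/dt = Q_in − 0.0310 √h. Steady state requires inflow = outflow:
Q_in = 0.0310 √h_ss ⇒ √h_ss = 0.0669/0.0310 = 2.1581.
h_ss = 2.1581² = 4.6572 m. (Since h₀ = 1.25 m < h_ss, the level will rise toward this value.)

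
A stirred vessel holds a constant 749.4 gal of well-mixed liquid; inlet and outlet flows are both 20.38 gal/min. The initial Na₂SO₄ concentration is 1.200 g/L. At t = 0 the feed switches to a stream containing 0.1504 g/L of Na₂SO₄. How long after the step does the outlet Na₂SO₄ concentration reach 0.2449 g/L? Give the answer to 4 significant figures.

Species balance: V dC/dt = Q(C_in − C) ⇒ τ = V/Q = 36.7713 min.
C(t) = C_in + (C₀ − C_in) e^(−t/τ). Set C = 0.2449 and solve for t:
e^(−t/τ) = (C − C_in)/(C₀ − C_in) = (0.2449 − 0.1504)/(1.200 − 0.1504) = 0.0900343
t = −τ ln(…) = 36.7713 × 2.40756 = 88.5294 min.

88.53 min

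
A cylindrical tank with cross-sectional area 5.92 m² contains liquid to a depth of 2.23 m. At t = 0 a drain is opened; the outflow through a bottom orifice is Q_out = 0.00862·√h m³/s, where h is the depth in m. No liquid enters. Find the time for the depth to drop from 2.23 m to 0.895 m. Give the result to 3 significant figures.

Unsteady balance on liquid volume: A dh/dt = −0.00862 √h.
This is separable: 2 d(√h)/dt = −0.00862/A, so √h = √h₀ − (0.00862/(2A)) t.
t = 2A(√h₀ − √h)/0.00862 = 2·5.92·(√2.23 − √0.895)/0.00862
  = 11.840 × (1.4933 − 0.94604) / 0.00862 = 751.71 s.

752 s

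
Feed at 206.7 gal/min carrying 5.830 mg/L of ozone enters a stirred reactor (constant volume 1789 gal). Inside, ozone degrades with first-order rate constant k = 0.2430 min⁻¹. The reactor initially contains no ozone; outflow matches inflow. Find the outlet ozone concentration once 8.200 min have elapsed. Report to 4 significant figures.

Accumulation = in − out − consumed: V dC/dt = Q C_in − Q C − k V C.
dC/dt = (Q/V) C_in − (Q/V + k) C; effective rate a = Q/V + k = 0.115539 + 0.2430 = 0.358539 min⁻¹.
C_ss = Q C_in/(Q + kV) = 1.87872 mg/L; C(t) = C_ss + (C₀ − C_ss) e^(−a t).
C(8.200) = 1.87872 + (-1.87872)·e^(−0.358539·8.200) = 1.87872 + (-1.87872)·0.0528645 = 1.77940 mg/L.

1.779 mg/L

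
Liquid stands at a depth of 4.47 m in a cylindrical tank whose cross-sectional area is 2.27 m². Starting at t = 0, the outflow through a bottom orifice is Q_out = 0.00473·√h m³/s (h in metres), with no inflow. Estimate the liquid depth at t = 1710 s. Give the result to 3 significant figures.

0.111 m

With no inflow, A dh/dt = −0.00473 √h.
This is separable: 2 d(√h)/dt = −0.00473/A, so √h = √h₀ − (0.00473/(2A)) t.
√h = √4.47 − 0.00473·1710/(2·2.27) = 2.1142 − 1.7816 = 0.33267.
h = 0.33267² = 0.11067 m.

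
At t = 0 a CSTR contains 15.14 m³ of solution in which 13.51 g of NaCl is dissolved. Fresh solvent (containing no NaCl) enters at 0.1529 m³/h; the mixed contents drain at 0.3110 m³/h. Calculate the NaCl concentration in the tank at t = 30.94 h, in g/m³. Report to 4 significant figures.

Let m(t) be the amount of NaCl. Volume: V(t) = V₀ + (Q_in − Q_out) t = 15.14 − 0.158100 t; V(30.94) = 10.2484 m³.
Solute balance: dm/dt = 0 − Q_out C = −Q_out m/V(t).
Separate: dm/m = −Q_out dt/V(t) ⇒ ln(m/m₀) = −(Q_out/(Q_in−Q_out)) ln(V/V₀).
m = m₀ (V₀/V)^(Q_out/(Q_in−Q_out)) = 13.51 × (15.14/10.2484)^(-1.96711) = 6.27030 g.
C = m/V = 6.27030/10.2484 = 0.611833 g/m³.

0.6118 g/m³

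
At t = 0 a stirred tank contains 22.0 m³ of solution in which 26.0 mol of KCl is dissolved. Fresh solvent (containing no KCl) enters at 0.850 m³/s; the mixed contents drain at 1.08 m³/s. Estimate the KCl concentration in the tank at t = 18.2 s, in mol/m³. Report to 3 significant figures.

0.542 mol/m³

Total volume: dV/dt = Q_in − Q_out = -0.23000 m³/s, so V(t) = 22.0 − 0.23000 t and V(18.2) = 17.814 m³.
Species balance (pure solvent in): dm/dt = −Q_out · m/V(t).
dm/m = −Q_out dt/(V₀ − 0.23000 t); integrating gives ln(m/m₀) = −(Q_out/(Q_in−Q_out)) ln(V/V₀).
m = m₀ (V₀/V)^(Q_out/(Q_in−Q_out)) = 26.0 × (22.0/17.814)^(-4.6957) = 9.6508 mol.
C = m/V = 9.6508/17.814 = 0.54175 mol/m³.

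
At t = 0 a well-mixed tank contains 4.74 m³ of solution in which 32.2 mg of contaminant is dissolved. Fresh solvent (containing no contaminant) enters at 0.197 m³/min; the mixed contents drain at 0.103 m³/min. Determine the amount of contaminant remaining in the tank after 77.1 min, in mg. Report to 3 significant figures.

Let m(t) be the amount of contaminant. Volume: V(t) = V₀ + (Q_in − Q_out) t = 4.74 + 0.094000 t; V(77.1) = 11.987 m³.
No contaminant enters, so dm/dt = −Q_out · (m/V).
dm/m = −Q_out dt/(V₀ + 0.094000 t); integrating gives ln(m/m₀) = −(Q_out/(Q_in−Q_out)) ln(V/V₀).
m = m₀ (V₀/V)^(Q_out/(Q_in−Q_out)) = 32.2 × (4.74/11.987)^(1.0957) = 11.650 mg.

11.7 mg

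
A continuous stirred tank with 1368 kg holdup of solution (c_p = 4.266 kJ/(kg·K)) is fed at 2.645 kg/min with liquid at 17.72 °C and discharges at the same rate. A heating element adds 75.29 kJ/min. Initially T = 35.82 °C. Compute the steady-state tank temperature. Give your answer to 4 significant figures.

M c_p dT/dt = ṁ c_p (T_in − T) + Q̇.
At steady state dT/dt = 0 ⇒ T_ss = T_in + Q̇/(ṁ c_p) = 17.72 + 75.29/(2.645·4.266) = 24.3925 °C.

24.39 °C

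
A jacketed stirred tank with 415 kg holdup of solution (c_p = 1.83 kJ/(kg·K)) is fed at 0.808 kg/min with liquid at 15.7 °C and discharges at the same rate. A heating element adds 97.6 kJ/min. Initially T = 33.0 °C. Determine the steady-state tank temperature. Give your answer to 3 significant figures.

M c_p dT/dt = ṁ c_p (T_in − T) + Q̇.
At steady state dT/dt = 0 ⇒ T_ss = T_in + Q̇/(ṁ c_p) = 15.7 + 97.6/(0.808·1.83) = 81.707 °C.

81.7 °C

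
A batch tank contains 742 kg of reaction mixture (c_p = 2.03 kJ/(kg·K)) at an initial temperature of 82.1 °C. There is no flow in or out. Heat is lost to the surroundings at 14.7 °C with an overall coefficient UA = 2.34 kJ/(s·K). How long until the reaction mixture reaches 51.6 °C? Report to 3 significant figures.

388 s

Lumped-capacitance energy balance: M c_p dT/dt = UA(T_amb − T).
τ = M c_p/UA = 643.70 s; T_ss = T_amb = 14.700 °C.
T(t) = T_ss + (T₀ − T_ss)e^(−t/τ); set T = 51.6:
t = −τ ln[(T − T_ss)/(T₀ − T_ss)] = −643.70 · ln(0.54748) = 387.79 s.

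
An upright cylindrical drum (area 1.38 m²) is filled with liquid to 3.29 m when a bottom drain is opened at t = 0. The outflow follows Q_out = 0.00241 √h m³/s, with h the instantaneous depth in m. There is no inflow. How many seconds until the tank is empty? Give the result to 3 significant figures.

2080 s

Mass balance (ρ constant): A dh/dt = −0.00241 √h.
This is separable: 2 d(√h)/dt = −0.00241/A, so √h = √h₀ − (0.00241/(2A)) t.
Tank is empty when √h = 0: t_empty = 2A√h₀/0.00241.
t_empty = 2·1.38·√3.29/0.00241 = 2.7600·1.8138/0.00241 = 2077.3 s.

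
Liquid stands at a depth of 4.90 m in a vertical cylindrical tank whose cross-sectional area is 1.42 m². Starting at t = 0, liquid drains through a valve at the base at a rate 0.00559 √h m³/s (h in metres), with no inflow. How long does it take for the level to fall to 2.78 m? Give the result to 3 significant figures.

With no inflow, A dh/dt = −0.00559 √h.
This is separable: 2 d(√h)/dt = −0.00559/A, so √h = √h₀ − (0.00559/(2A)) t.
t = 2A(√h₀ − √h)/0.00559 = 2·1.42·(√4.90 − √2.78)/0.00559
  = 2.8400 × (2.2136 − 1.6673) / 0.00559 = 277.53 s.

278 s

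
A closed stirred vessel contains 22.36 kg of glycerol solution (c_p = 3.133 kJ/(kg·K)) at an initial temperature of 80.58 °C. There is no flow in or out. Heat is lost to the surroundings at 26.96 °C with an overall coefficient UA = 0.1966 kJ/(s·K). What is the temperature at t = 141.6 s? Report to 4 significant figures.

63.00 °C

Lumped-capacitance energy balance: M c_p dT/dt = UA(T_amb − T).
dT/dt = (T_ss − T)/τ with T_ss = T_amb = 26.9600 °C, τ = M c_p/UA = 22.36·3.133/0.1966 = 356.327 s.
This is linear first-order; T(t) = T_ss + (T₀ − T_ss) e^(−t/τ).
T(141.6) = 26.9600 + (53.6200)·0.672073 = 62.9966 °C.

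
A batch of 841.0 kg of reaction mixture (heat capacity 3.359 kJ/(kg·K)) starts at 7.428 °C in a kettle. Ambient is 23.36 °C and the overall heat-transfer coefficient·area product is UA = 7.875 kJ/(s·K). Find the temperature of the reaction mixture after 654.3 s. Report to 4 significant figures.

20.79 °C

Energy balance: M c_p dT/dt = −UA(T − T_amb).
dT/dt = (T_ss − T)/τ with T_ss = T_amb = 23.3600 °C, τ = M c_p/UA = 841.0·3.359/7.875 = 358.720 s.
This is linear first-order; T(t) = T_ss + (T₀ − T_ss) e^(−t/τ).
T(654.3) = 23.3600 + (-15.9320)·0.161381 = 20.7889 °C.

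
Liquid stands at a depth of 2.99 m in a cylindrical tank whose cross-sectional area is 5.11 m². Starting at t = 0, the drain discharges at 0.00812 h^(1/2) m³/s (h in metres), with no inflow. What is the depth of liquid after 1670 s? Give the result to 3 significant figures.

A dh/dt = −Q_out = −0.00812 √h.
Separate and integrate: 2(√h − √h₀) = −(0.00812/A) t.
√h = √2.99 − 0.00812·1670/(2·5.11) = 1.7292 − 1.3268 = 0.40231.
h = 0.40231² = 0.16186 m.

0.162 m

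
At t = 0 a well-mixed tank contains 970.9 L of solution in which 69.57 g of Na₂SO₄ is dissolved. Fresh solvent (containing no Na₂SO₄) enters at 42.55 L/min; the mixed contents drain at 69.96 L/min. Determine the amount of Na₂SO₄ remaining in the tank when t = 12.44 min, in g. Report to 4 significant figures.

23.06 g

Let m(t) be the amount of Na₂SO₄. Volume: V(t) = V₀ + (Q_in − Q_out) t = 970.9 − 27.4100 t; V(12.44) = 629.920 L.
No Na₂SO₄ enters, so dm/dt = −Q_out · (m/V).
Separate: dm/m = −Q_out dt/V(t) ⇒ ln(m/m₀) = −(Q_out/(Q_in−Q_out)) ln(V/V₀).
m = m₀ (V₀/V)^(Q_out/(Q_in−Q_out)) = 69.57 × (970.9/629.920)^(-2.55235) = 23.0601 g.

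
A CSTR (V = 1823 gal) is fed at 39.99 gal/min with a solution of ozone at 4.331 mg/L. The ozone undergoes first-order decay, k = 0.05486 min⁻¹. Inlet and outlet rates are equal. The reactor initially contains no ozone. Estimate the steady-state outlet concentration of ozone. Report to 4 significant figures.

V dC/dt = Q(C_in − C) − k V C.
At steady state: 0 = Q C_in − (Q + kV) C_ss, so C_ss = Q C_in/(Q + kV).
C_ss = 39.99·4.331/(39.99 + 0.05486·1823) = 173.197/140.000 = 1.23712 mg/L.

1.237 mg/L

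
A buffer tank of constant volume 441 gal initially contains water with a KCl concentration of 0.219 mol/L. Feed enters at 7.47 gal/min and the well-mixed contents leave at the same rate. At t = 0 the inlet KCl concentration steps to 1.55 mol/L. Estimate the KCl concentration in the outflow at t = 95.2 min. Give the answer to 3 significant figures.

1.28 mol/L

Accumulation = in − out for the solute gives V dC/dt = Q(C_in − C).
So dC/dt = (C_in − C)/τ with τ = V/Q = 441/7.47 = 59.036 min.
Integrating: C(t) = C_in + (C₀ − C_in) e^(−t/τ).
C(95.2) = 1.55 + (0.219 − 1.55)·e^(−95.2/59.036) = 1.55 + (-1.3310)·0.19937 = 1.2846 mol/L.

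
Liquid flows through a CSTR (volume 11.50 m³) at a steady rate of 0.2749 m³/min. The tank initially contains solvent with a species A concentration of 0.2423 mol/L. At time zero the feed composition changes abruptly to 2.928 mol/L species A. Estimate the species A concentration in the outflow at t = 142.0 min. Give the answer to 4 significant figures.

2.838 mol/L

Transient balance on the dissolved component: V dC/dt = Q(C_in − C).
Rewrite as dC/dt + C/τ = C_in/τ, τ = V/Q = 41.8334 min.
Solution: C(t) = C_in + (C₀ − C_in) e^(−t/τ).
C(142.0) = 2.928 + (0.2423 − 2.928)·e^(−142.0/41.8334) = 2.928 + (-2.68570)·0.0335601 = 2.83787 mol/L.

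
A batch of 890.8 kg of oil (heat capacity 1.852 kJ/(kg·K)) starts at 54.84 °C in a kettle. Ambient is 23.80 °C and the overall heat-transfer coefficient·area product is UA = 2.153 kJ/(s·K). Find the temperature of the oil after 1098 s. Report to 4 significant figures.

First-law balance (no shaft work): M c_p dT/dt = −UA(T − T_amb).
dT/dt = (T_ss − T)/τ with T_ss = T_amb = 23.8000 °C, τ = M c_p/UA = 890.8·1.852/2.153 = 766.262 s.
Integrating: T(t) = T_ss + (T₀ − T_ss) e^(−t/τ).
T(1098) = 23.8000 + (31.0400)·0.238609 = 31.2064 °C.

31.21 °C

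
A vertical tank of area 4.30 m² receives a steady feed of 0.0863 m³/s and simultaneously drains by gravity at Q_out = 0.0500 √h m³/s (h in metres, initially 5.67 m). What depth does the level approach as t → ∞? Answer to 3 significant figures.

Level balance: A dh/dt = 0.0863 − 0.0500 √h. Setting dh/dt = 0:
Q_in = 0.0500 √h_ss ⇒ √h_ss = 0.0863/0.0500 = 1.7260.
h_ss = 1.7260² = 2.9791 m. (Since h₀ = 5.67 m > h_ss, the level will fall toward this value.)

2.98 m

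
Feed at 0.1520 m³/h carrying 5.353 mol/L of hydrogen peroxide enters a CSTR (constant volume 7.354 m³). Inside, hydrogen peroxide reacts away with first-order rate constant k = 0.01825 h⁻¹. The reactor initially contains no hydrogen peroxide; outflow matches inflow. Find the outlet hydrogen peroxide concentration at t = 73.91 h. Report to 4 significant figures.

Accumulation = in − out − consumed: V dC/dt = Q C_in − Q C − k V C.
dC/dt = (Q/V) C_in − (Q/V + k) C; effective rate a = Q/V + k = 0.0206690 + 0.01825 = 0.0389190 h⁻¹.
C_ss = Q C_in/(Q + kV) = 2.84286 mol/L; C(t) = C_ss + (C₀ − C_ss) e^(−a t).
C(73.91) = 2.84286 + (-2.84286)·e^(−0.0389190·73.91) = 2.84286 + (-2.84286)·0.0563313 = 2.68272 mol/L.

2.683 mol/L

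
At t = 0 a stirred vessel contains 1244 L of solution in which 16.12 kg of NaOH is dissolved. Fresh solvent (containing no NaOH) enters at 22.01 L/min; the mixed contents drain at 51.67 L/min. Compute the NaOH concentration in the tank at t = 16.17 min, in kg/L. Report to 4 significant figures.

Let m(t) be the amount of NaOH. Volume: V(t) = V₀ + (Q_in − Q_out) t = 1244 − 29.6600 t; V(16.17) = 764.398 L.
Solute balance: dm/dt = 0 − Q_out C = −Q_out m/V(t).
dm/m = −Q_out dt/(V₀ − 29.6600 t); integrating gives ln(m/m₀) = −(Q_out/(Q_in−Q_out)) ln(V/V₀).
m = m₀ (V₀/V)^(Q_out/(Q_in−Q_out)) = 16.12 × (1244/764.398)^(-1.74208) = 6.90103 kg.
C = m/V = 6.90103/764.398 = 0.00902807 kg/L.

0.009028 kg/L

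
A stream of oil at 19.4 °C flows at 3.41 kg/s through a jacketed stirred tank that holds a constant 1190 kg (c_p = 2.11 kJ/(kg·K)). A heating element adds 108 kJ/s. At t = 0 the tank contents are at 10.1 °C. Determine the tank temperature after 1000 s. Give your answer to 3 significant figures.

Unsteady energy balance on the tank contents: M c_p dT/dt = ṁ c_p (T_in − T) + 108.
τ = M/ṁ = 348.97 s; T_ss = T_in + Q̇/(ṁ c_p) = 19.4 + 108/(3.41·2.11) = 34.410 °C.
Integrating: T(t) = T_ss + (T₀ − T_ss) e^(−t/τ).
T(1000) = 34.410 + (-24.310)·e^(−1000/348.97) = 34.410 + (-24.310)·0.056952 = 33.026 °C.

33.0 °C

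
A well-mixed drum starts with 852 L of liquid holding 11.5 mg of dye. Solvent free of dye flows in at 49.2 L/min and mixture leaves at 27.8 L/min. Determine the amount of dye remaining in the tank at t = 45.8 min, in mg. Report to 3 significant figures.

Let m(t) be the amount of dye. Volume: V(t) = V₀ + (Q_in − Q_out) t = 852 + 21.400 t; V(45.8) = 1832.1 L.
No dye enters, so dm/dt = −Q_out · (m/V).
Separate: dm/m = −Q_out dt/V(t) ⇒ ln(m/m₀) = −(Q_out/(Q_in−Q_out)) ln(V/V₀).
m = m₀ (V₀/V)^(Q_out/(Q_in−Q_out)) = 11.5 × (852/1832.1)^(1.2991) = 4.2534 mg.

4.25 mg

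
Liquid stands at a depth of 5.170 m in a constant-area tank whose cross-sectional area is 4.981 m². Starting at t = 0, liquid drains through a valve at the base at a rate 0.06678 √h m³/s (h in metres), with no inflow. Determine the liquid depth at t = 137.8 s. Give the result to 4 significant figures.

1.823 m

Accumulation of liquid (constant cross-section A): A dh/dt = −0.06678 √h.
Separate and integrate: 2(√h − √h₀) = −(0.06678/A) t.
√h = √5.170 − 0.06678·137.8/(2·4.981) = 2.27376 − 0.923739 = 1.35002.
h = 1.35002² = 1.82257 m.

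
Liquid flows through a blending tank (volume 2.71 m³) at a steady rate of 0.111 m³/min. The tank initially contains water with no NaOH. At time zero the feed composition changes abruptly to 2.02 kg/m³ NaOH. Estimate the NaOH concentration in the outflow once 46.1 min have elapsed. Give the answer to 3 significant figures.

Unsteady species balance (constant V, well mixed): V dC/dt = Q(C_in − C).
Rewrite as dC/dt + C/τ = C_in/τ, τ = V/Q = 24.414 min.
This is linear first-order; C(t) = C_in + (C₀ − C_in) e^(−t/τ).
C(46.1) = 2.02 + (0 − 2.02)·e^(−46.1/24.414) = 2.02 + (-2.0200)·0.15134 = 1.7143 kg/m³.

1.71 kg/m³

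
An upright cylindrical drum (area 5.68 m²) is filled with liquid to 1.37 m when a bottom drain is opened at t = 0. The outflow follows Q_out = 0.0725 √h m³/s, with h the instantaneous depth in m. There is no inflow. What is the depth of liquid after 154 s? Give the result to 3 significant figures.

A dh/dt = −Q_out = −0.0725 √h.
This is separable: 2 d(√h)/dt = −0.0725/A, so √h = √h₀ − (0.0725/(2A)) t.
√h = √1.37 − 0.0725·154/(2·5.68) = 1.1705 − 0.98283 = 0.18764.
h = 0.18764² = 0.035207 m.

0.0352 m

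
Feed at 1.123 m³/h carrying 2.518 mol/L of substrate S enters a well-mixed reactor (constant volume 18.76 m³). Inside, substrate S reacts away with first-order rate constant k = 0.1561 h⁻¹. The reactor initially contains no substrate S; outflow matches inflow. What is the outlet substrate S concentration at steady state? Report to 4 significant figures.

0.6980 mol/L

Species balance: V dC/dt = Q C_in − Q C − k V C.
At steady state: 0 = Q C_in − (Q + kV) C_ss, so C_ss = Q C_in/(Q + kV).
C_ss = 1.123·2.518/(1.123 + 0.1561·18.76) = 2.82771/4.05144 = 0.697954 mol/L.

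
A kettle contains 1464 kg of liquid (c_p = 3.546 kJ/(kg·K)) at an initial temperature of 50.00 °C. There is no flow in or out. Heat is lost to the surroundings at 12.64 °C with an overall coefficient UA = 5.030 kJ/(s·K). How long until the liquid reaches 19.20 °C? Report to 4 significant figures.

1795 s

Lumped-capacitance energy balance: M c_p dT/dt = UA(T_amb − T).
τ = M c_p/UA = 1032.08 s; T_ss = T_amb = 12.6400 °C.
T(t) = T_ss + (T₀ − T_ss)e^(−t/τ); set T = 19.20:
t = −τ ln[(T − T_ss)/(T₀ − T_ss)] = −1032.08 · ln(0.175589) = 1795.41 s.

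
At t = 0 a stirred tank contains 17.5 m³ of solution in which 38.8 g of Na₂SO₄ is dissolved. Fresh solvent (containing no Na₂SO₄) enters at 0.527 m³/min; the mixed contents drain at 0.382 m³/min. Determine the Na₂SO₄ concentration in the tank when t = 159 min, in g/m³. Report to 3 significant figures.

Total volume: dV/dt = Q_in − Q_out = 0.14500 m³/min, so V(t) = 17.5 + 0.14500 t and V(159) = 40.555 m³.
No Na₂SO₄ enters, so dm/dt = −Q_out · (m/V).
dm/m = −Q_out dt/(V₀ + 0.14500 t); integrating gives ln(m/m₀) = −(Q_out/(Q_in−Q_out)) ln(V/V₀).
m = m₀ (V₀/V)^(Q_out/(Q_in−Q_out)) = 38.8 × (17.5/40.555)^(2.6345) = 4.2387 g.
C = m/V = 4.2387/40.555 = 0.10452 g/m³.

0.105 g/m³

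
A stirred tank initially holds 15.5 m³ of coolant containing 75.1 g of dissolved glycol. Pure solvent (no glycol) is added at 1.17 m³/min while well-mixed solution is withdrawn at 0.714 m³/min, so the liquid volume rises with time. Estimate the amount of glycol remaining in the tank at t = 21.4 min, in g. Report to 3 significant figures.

35.0 g

Let m(t) be the amount of glycol. Volume: V(t) = V₀ + (Q_in − Q_out) t = 15.5 + 0.45600 t; V(21.4) = 25.258 m³.
Solute balance: dm/dt = 0 − Q_out C = −Q_out m/V(t).
dm/m = −Q_out dt/(V₀ + 0.45600 t); integrating gives ln(m/m₀) = −(Q_out/(Q_in−Q_out)) ln(V/V₀).
m = m₀ (V₀/V)^(Q_out/(Q_in−Q_out)) = 75.1 × (15.5/25.258)^(1.5658) = 34.960 g.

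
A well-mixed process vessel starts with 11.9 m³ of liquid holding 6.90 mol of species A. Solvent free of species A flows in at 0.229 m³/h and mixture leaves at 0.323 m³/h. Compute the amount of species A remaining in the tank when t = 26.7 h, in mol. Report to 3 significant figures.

Total volume: dV/dt = Q_in − Q_out = -0.094000 m³/h, so V(t) = 11.9 − 0.094000 t and V(26.7) = 9.3902 m³.
Species balance (pure solvent in): dm/dt = −Q_out · m/V(t).
Separate: dm/m = −Q_out dt/V(t) ⇒ ln(m/m₀) = −(Q_out/(Q_in−Q_out)) ln(V/V₀).
m = m₀ (V₀/V)^(Q_out/(Q_in−Q_out)) = 6.90 × (11.9/9.3902)^(-3.4362) = 3.0575 mol.

3.06 mol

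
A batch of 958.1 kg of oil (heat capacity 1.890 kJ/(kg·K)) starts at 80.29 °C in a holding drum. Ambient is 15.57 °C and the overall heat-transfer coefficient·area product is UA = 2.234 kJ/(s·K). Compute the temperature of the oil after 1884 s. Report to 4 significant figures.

21.90 °C

Lumped-capacitance energy balance: M c_p dT/dt = UA(T_amb − T).
dT/dt = (T_ss − T)/τ with T_ss = T_amb = 15.5700 °C, τ = M c_p/UA = 958.1·1.890/2.234 = 810.568 s.
T approaches T_ss exponentially: T(t) = T_ss + (T₀ − T_ss) e^(−t/τ).
T(1884) = 15.5700 + (64.7200)·0.0978523 = 21.9030 °C.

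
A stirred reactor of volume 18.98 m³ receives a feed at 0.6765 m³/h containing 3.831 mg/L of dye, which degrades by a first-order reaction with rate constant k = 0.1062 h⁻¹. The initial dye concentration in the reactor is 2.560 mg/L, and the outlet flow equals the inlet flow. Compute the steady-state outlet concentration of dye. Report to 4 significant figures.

Accumulation = in − out − consumed: V dC/dt = Q C_in − Q C − k V C.
Steady state (dC/dt = 0): C_ss = Q C_in/(Q + kV) = C_in/(1 + kV/Q).
C_ss = 0.6765·3.831/(0.6765 + 0.1062·18.98) = 2.59167/2.69218 = 0.962668 mg/L.

0.9627 mg/L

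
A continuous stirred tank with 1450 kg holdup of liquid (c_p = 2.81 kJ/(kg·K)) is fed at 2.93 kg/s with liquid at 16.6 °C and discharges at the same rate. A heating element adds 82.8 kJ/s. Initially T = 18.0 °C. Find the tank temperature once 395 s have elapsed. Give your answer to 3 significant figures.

22.8 °C

Heat balance on the well-mixed liquid: M c_p dT/dt = ṁ c_p (T_in − T) + 82.8.
Rearrange: dT/dt = (T_ss − T)/τ with τ = M/ṁ = 494.88 s and T_ss = T_in + Q̇/(ṁ c_p) = 26.657 °C.
Solution: T(t) = T_ss + (T₀ − T_ss) e^(−t/τ).
T(395) = 26.657 + (-8.6567)·e^(−395/494.88) = 26.657 + (-8.6567)·0.45015 = 22.760 °C.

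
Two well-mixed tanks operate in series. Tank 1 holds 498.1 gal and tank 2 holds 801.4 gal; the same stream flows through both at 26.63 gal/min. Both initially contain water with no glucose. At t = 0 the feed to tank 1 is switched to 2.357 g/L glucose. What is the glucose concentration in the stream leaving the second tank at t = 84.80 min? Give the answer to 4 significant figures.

Time constants: τᵢ = Vᵢ/Q for each well-mixed tank.
τ₁ = 498.1/26.63 = 18.7045 min; τ₂ = 801.4/26.63 = 30.0939 min.
Solving the cascade with C₁(0)=C₂(0)=0 gives C₂(t) = C_in[1 − (τ₁ e^(−t/τ₁) − τ₂ e^(−t/τ₂))/(τ₁ − τ₂)].
At t = 84.80: e^(−t/τ₁) = 0.0107411, e^(−t/τ₂) = 0.0597343.
C₂ = 2.357·[1 − (18.7045·0.0107411 − 30.0939·0.0597343)/(-11.3894)] = 2.357·0.859806 = 2.02656 g/L.

2.027 g/L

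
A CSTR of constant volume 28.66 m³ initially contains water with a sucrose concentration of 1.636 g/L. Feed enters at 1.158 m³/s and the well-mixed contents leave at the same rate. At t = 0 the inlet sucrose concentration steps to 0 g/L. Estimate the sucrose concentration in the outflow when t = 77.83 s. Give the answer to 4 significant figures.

Mass balance on the solute (V constant): V dC/dt = Q(C_in − C).
Rewrite as dC/dt + C/τ = C_in/τ, τ = V/Q = 24.7496 s.
Integrating: C(t) = C_in + (C₀ − C_in) e^(−t/τ).
C(77.83) = 0 + (1.636 − 0)·e^(−77.83/24.7496) = 0 + (1.63600)·0.0430798 = 0.0704785 g/L.

0.07048 g/L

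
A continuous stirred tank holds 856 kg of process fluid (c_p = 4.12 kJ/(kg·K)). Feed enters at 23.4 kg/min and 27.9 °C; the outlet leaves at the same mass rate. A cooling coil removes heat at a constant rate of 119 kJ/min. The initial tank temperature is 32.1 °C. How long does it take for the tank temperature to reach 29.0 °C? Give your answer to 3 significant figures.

30.9 min

M c_p dT/dt = ṁ c_p (T_in − T) − Q̇.
τ = M/ṁ = 36.581 min; T_ss = T_in − Q̇/(ṁ c_p) = 26.666 °C.
T(t) = T_ss + (T₀ − T_ss) e^(−t/τ). Set T = 29.0:
e^(−t/τ) = (29.0 − 26.666)/(32.1 − 26.666) = 0.42955
t = −36.581 · ln(0.42955) = 30.911 min.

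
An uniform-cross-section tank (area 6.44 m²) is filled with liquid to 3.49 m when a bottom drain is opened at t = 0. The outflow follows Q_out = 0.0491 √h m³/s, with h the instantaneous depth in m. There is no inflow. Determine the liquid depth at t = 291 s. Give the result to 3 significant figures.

0.576 m

With no inflow, A dh/dt = −0.0491 √h.
∫ h^(−1/2) dh = −(0.0491/A) ∫ dt, giving 2√h = 2√h₀ − (0.0491/A) t.
√h = √3.49 − 0.0491·291/(2·6.44) = 1.8682 − 1.1093 = 0.75883.
h = 0.75883² = 0.57582 m.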